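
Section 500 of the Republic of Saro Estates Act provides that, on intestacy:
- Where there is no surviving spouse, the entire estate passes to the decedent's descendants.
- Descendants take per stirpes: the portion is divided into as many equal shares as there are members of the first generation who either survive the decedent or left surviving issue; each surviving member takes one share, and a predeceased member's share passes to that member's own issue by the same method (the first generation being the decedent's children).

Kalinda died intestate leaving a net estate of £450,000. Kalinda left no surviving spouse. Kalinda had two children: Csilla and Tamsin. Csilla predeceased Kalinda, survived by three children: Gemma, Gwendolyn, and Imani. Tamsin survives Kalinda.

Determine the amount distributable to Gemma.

Gemma receives £75,000.

The entire £450,000 passes to the descendants.
That amount (£450,000) is divided into 2 shares of £225,000: Tamsin takes £225,000; Csilla's £225,000 share passes to Csilla's issue.
Csilla's share (£225,000) is divided into 3 shares of £75,000: Gemma, Gwendolyn, and Imani each take £75,000.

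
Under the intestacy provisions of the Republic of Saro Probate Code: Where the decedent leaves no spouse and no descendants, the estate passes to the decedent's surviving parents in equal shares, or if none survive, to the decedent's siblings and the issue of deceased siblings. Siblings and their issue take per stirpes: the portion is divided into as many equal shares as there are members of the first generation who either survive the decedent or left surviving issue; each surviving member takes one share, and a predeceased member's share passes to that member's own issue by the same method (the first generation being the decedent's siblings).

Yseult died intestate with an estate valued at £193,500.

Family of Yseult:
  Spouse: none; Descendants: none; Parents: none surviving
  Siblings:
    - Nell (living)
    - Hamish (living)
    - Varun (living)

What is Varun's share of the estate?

Varun receives £64,500.

The entire £193,500 passes to the siblings and their issue.
That amount (£193,500) is divided into 3 shares of £64,500: Nell, Hamish, and Varun each take £64,500.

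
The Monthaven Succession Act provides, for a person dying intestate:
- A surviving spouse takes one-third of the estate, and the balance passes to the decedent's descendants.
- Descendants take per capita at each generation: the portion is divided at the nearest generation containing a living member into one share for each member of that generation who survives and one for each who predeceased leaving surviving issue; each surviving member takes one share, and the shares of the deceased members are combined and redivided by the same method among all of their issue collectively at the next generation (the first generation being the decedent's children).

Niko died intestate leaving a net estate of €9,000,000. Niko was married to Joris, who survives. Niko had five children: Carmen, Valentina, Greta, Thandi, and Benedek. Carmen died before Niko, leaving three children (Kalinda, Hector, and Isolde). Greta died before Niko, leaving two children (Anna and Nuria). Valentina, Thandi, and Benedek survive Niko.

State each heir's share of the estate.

Joris takes one-third of €9,000,000 = €3,000,000. The remaining €6,000,000 passes to the descendants.
The descendants' portion (€6,000,000) is divided at the children's generation into 5 shares of €1,200,000. Valentina, Thandi, and Benedek each take €1,200,000. The 2 shares of the deceased (Carmen and Greta) are combined into a pool of €2,400,000.
That pool (€2,400,000) is divided at the grandchildren's generation equally among Kalinda, Hector, Isolde, Anna, and Nuria: €480,000 each.

Joris: €3,000,000; Kalinda: €480,000; Hector: €480,000; Isolde: €480,000; Valentina: €1,200,000; Anna: €480,000; Nuria: €480,000; Thandi: €1,200,000; Benedek: €1,200,000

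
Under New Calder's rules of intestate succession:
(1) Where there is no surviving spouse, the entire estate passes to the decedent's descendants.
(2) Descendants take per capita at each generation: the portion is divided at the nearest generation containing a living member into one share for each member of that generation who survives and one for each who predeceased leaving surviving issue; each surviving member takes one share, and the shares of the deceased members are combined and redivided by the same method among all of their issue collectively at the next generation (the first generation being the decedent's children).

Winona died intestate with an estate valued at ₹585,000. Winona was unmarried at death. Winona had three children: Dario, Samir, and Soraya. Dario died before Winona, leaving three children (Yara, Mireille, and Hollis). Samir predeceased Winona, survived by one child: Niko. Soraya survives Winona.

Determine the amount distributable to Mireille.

Mireille receives ₹97,500.

The entire ₹585,000 passes to the descendants.
That amount (₹585,000) is divided at the children's generation into 3 shares of ₹195,000. Soraya takes ₹195,000. The 2 shares of the deceased (Dario and Samir) are combined into a pool of ₹390,000.
That pool (₹390,000) is divided at the grandchildren's generation equally among Yara, Mireille, Hollis, and Niko: ₹97,500 each.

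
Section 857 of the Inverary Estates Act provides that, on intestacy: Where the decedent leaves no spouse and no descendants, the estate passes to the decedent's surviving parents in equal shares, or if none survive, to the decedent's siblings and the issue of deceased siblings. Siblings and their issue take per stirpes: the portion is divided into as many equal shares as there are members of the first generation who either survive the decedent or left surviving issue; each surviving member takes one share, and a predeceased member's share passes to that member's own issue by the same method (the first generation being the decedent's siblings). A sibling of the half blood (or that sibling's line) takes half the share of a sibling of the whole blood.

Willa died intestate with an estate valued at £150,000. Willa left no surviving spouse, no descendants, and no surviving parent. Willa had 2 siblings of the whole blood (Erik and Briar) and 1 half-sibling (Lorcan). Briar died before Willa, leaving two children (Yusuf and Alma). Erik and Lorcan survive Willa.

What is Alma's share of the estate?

Alma receives £30,000.

The entire £150,000 passes to the siblings and their issue.
Counting each half-blood sibling's line as half a unit, there are 5/2 units in £150,000, so one unit is £60,000. Whole-blood lines (Erik and Briar) take £60,000 each; half-blood lines (Lorcan) take £30,000 each.
Briar's share (£60,000) is divided into 2 shares of £30,000: Yusuf and Alma each take £30,000.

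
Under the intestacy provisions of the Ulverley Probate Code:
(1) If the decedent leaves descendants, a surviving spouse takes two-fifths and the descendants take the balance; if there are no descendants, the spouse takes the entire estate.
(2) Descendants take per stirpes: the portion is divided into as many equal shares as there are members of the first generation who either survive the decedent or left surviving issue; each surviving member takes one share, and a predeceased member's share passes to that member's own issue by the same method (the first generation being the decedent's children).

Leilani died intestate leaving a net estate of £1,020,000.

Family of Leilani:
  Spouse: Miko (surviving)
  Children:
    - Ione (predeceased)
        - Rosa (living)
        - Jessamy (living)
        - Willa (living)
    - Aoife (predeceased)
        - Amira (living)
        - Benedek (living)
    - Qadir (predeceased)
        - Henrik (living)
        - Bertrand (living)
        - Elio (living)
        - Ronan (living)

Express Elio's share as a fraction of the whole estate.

Elio receives 1/20 of the estate.

Miko takes two-fifths of £1,020,000 = £408,000. The remaining £612,000 passes to the descendants.
The descendants' portion (£612,000) is divided into 3 shares of £204,000: Ione's £204,000 share passes to Ione's issue; Aoife's £204,000 share passes to Aoife's issue; Qadir's £204,000 share passes to Qadir's issue.
Ione's share (£204,000) is divided into 3 shares of £68,000: Rosa, Jessamy, and Willa each take £68,000.
Aoife's share (£204,000) is divided into 2 shares of £102,000: Amira and Benedek each take £102,000.
Qadir's share (£204,000) is divided into 4 shares of £51,000: Henrik, Bertrand, Elio, and Ronan each take £51,000.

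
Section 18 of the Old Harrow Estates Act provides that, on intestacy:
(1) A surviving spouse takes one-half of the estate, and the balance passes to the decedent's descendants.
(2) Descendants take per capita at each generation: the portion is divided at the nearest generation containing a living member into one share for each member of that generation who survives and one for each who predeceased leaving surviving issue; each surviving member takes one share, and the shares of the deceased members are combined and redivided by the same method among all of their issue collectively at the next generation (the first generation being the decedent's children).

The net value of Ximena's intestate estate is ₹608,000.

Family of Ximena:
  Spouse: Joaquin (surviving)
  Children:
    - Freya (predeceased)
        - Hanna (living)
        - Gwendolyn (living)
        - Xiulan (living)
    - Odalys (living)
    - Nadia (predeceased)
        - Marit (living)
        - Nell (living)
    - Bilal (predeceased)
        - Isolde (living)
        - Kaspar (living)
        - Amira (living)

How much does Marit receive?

Joaquin takes one-half of ₹608,000 = ₹304,000. The remaining ₹304,000 passes to the descendants.
The descendants' portion (₹304,000) is divided at the children's generation into 4 shares of ₹76,000. Odalys takes ₹76,000. The 3 shares of the deceased (Freya, Nadia, and Bilal) are combined into a pool of ₹228,000.
That pool (₹228,000) is divided at the grandchildren's generation equally among Hanna, Gwendolyn, Xiulan, Marit, Nell, Isolde, Kaspar, and Amira: ₹28,500 each.

Marit receives ₹28,500.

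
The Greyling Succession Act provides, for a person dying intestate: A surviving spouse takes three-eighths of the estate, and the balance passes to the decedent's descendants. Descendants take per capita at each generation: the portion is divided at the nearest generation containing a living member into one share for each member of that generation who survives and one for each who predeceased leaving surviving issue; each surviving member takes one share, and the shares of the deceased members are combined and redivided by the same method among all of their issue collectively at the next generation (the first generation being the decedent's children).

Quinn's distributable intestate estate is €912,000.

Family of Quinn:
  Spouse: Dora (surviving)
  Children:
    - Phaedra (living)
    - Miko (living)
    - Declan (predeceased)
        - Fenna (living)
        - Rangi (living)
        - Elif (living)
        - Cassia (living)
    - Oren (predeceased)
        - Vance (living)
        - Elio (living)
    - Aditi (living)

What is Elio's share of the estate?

Elio receives €38,000.

Dora takes three-eighths of €912,000 = €342,000. The remaining €570,000 passes to the descendants.
The descendants' portion (€570,000) is divided at the children's generation into 5 shares of €114,000. Phaedra, Miko, and Aditi each take €114,000. The 2 shares of the deceased (Declan and Oren) are combined into a pool of €228,000.
That pool (€228,000) is divided at the grandchildren's generation equally among Fenna, Rangi, Elif, Cassia, Vance, and Elio: €38,000 each.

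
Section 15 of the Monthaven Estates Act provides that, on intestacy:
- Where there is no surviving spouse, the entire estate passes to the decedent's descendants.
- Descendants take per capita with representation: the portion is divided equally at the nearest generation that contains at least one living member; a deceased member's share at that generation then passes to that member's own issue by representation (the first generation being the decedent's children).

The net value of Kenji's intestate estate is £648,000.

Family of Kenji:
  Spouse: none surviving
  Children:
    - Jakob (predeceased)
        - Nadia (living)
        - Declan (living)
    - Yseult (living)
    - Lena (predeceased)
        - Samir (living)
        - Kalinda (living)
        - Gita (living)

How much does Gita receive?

The entire £648,000 passes to the descendants.
That amount (£648,000) is divided into 3 shares of £216,000: Yseult takes £216,000; Jakob's £216,000 share passes to Jakob's issue; Lena's £216,000 share passes to Lena's issue.
Jakob's share (£216,000) is divided into 2 shares of £108,000: Nadia and Declan each take £108,000.
Lena's share (£216,000) is divided into 3 shares of £72,000: Samir, Kalinda, and Gita each take £72,000.

Gita receives £72,000.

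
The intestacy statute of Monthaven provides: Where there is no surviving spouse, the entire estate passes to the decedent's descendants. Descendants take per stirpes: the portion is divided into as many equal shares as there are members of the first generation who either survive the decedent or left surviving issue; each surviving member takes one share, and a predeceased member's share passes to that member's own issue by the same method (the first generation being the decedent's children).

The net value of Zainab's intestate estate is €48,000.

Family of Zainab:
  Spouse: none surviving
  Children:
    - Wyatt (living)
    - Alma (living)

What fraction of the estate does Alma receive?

The entire €48,000 passes to the descendants.
That amount (€48,000) is divided into 2 shares of €24,000: Wyatt and Alma each take €24,000.

Alma receives 1/2 of the estate.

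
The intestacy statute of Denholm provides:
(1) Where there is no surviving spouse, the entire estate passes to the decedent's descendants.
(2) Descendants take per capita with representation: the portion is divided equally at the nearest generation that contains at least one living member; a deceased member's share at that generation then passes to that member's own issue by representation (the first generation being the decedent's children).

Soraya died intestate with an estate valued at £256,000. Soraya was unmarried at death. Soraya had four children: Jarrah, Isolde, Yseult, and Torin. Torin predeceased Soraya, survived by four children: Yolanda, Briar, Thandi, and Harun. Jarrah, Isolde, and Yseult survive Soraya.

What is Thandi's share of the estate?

Thandi receives £16,000.

The entire £256,000 passes to the descendants.
That amount (£256,000) is divided into 4 shares of £64,000: Jarrah, Isolde, and Yseult each take £64,000; Torin's £64,000 share passes to Torin's issue.
Torin's share (£64,000) is divided into 4 shares of £16,000: Yolanda, Briar, Thandi, and Harun each take £16,000.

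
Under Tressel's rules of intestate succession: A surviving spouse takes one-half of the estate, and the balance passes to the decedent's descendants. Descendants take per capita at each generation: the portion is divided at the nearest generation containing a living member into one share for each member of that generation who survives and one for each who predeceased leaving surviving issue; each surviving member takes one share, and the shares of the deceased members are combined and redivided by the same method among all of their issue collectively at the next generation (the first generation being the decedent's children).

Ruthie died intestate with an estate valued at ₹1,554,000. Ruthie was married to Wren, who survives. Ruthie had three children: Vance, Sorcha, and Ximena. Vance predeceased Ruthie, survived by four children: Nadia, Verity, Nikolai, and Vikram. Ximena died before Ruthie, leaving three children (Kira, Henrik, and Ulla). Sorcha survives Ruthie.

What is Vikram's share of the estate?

Vikram receives ₹74,000.

Wren takes one-half of ₹1,554,000 = ₹777,000. The remaining ₹777,000 passes to the descendants.
The descendants' portion (₹777,000) is divided at the children's generation into 3 shares of ₹259,000. Sorcha takes ₹259,000. The 2 shares of the deceased (Vance and Ximena) are combined into a pool of ₹518,000.
That pool (₹518,000) is divided at the grandchildren's generation equally among Nadia, Verity, Nikolai, Vikram, Kira, Henrik, and Ulla: ₹74,000 each.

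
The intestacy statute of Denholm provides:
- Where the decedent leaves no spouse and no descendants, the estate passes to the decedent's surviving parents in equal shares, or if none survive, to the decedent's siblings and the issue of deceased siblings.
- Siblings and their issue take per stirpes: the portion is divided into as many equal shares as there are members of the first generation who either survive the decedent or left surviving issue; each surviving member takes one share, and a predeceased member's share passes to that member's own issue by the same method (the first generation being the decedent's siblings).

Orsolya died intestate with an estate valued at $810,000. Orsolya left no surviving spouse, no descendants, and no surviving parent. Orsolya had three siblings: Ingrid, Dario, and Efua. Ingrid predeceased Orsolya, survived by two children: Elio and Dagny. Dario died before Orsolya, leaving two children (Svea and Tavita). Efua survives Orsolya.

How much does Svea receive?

The entire $810,000 passes to the siblings and their issue.
That amount ($810,000) is divided into 3 shares of $270,000: Efua takes $270,000; Ingrid's $270,000 share passes to Ingrid's issue; Dario's $270,000 share passes to Dario's issue.
Ingrid's share ($270,000) is divided into 2 shares of $135,000: Elio and Dagny each take $135,000.
Dario's share ($270,000) is divided into 2 shares of $135,000: Svea and Tavita each take $135,000.

Svea receives $135,000.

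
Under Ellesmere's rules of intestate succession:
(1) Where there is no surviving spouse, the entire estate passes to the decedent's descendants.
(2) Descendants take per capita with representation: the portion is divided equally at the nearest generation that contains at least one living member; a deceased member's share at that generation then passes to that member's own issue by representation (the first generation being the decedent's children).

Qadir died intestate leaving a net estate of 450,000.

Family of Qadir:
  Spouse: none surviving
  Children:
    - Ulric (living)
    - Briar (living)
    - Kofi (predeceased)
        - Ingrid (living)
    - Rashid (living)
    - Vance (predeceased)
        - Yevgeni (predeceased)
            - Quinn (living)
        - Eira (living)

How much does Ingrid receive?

The entire 450,000 passes to the descendants.
That amount (450,000) is divided into 5 shares of 90,000: Ulric, Briar, and Rashid each take 90,000; Kofi's 90,000 share passes to Kofi's issue; Vance's 90,000 share passes to Vance's issue.
Kofi's share (90,000) passes entirely to Ingrid.
Vance's share (90,000) is divided into 2 shares of 45,000: Eira takes 45,000; Yevgeni's 45,000 share passes to Yevgeni's issue.
Yevgeni's share (45,000) passes entirely to Quinn.

Ingrid receives 90,000.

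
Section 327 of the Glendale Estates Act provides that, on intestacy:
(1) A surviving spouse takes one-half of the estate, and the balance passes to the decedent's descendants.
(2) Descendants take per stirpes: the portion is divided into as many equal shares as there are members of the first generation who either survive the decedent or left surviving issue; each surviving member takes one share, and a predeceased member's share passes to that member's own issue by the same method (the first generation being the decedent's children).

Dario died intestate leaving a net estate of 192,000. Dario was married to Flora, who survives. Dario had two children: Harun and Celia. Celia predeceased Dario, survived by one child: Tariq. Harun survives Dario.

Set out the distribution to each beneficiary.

Flora takes one-half of 192,000 = 96,000. The remaining 96,000 passes to the descendants.
The descendants' portion (96,000) is divided into 2 shares of 48,000: Harun takes 48,000; Celia's 48,000 share passes to Celia's issue.
Celia's share (48,000) passes entirely to Tariq.

Flora: 96,000; Harun: 48,000; Tariq: 48,000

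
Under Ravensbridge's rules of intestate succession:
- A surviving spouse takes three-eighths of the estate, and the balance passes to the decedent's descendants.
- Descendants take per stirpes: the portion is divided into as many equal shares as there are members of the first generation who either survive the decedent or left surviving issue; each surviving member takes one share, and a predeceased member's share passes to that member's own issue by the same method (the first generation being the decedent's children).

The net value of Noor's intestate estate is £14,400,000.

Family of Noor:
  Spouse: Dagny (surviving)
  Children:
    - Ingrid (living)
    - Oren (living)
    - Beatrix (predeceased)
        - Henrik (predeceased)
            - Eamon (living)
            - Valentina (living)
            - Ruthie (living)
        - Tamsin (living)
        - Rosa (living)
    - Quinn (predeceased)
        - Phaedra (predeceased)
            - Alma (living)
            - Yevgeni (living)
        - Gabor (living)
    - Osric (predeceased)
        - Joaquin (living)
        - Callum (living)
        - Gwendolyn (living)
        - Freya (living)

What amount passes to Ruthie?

Ruthie receives £200,000.

Dagny takes three-eighths of £14,400,000 = £5,400,000. The remaining £9,000,000 passes to the descendants.
The descendants' portion (£9,000,000) is divided into 5 shares of £1,800,000: Ingrid and Oren each take £1,800,000; Beatrix's £1,800,000 share passes to Beatrix's issue; Quinn's £1,800,000 share passes to Quinn's issue; Osric's £1,800,000 share passes to Osric's issue.
Beatrix's share (£1,800,000) is divided into 3 shares of £600,000: Tamsin and Rosa each take £600,000; Henrik's £600,000 share passes to Henrik's issue.
Henrik's share (£600,000) is divided into 3 shares of £200,000: Eamon, Valentina, and Ruthie each take £200,000.
Quinn's share (£1,800,000) is divided into 2 shares of £900,000: Gabor takes £900,000; Phaedra's £900,000 share passes to Phaedra's issue.
Phaedra's share (£900,000) is divided into 2 shares of £450,000: Alma and Yevgeni each take £450,000.
Osric's share (£1,800,000) is divided into 4 shares of £450,000: Joaquin, Callum, Gwendolyn, and Freya each take £450,000.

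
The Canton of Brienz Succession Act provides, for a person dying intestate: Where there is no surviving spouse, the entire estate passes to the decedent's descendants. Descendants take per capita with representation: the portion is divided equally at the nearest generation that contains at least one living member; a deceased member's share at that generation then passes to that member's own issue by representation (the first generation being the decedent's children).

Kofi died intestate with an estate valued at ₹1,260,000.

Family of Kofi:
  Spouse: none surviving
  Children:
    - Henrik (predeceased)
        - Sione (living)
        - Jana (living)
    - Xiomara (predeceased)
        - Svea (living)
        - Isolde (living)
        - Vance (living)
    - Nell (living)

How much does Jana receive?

The entire ₹1,260,000 passes to the descendants.
That amount (₹1,260,000) is divided into 3 shares of ₹420,000: Nell takes ₹420,000; Henrik's ₹420,000 share passes to Henrik's issue; Xiomara's ₹420,000 share passes to Xiomara's issue.
Henrik's share (₹420,000) is divided into 2 shares of ₹210,000: Sione and Jana each take ₹210,000.
Xiomara's share (₹420,000) is divided into 3 shares of ₹140,000: Svea, Isolde, and Vance each take ₹140,000.

Jana receives ₹210,000.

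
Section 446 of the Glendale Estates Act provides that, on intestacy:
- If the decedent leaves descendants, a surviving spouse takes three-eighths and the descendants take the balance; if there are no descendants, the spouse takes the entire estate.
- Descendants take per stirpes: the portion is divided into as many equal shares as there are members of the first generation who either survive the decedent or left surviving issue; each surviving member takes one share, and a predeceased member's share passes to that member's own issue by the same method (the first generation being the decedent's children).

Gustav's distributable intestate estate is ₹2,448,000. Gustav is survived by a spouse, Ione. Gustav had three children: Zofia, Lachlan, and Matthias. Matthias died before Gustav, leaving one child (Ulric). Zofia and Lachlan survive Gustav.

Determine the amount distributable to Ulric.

Ione takes three-eighths of ₹2,448,000 = ₹918,000. The remaining ₹1,530,000 passes to the descendants.
The descendants' portion (₹1,530,000) is divided into 3 shares of ₹510,000: Zofia and Lachlan each take ₹510,000; Matthias's ₹510,000 share passes to Matthias's issue.
Matthias's share (₹510,000) passes entirely to Ulric.

Ulric receives ₹510,000.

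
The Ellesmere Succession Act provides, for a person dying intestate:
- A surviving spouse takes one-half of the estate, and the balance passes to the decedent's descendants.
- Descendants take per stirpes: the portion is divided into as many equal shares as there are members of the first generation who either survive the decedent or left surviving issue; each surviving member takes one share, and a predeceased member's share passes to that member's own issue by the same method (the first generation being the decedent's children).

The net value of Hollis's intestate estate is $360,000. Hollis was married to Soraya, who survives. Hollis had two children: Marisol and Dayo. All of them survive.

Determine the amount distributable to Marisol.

Soraya takes one-half of $360,000 = $180,000. The remaining $180,000 passes to the descendants.
The descendants' portion ($180,000) is divided into 2 shares of $90,000: Marisol and Dayo each take $90,000.

Marisol receives $90,000.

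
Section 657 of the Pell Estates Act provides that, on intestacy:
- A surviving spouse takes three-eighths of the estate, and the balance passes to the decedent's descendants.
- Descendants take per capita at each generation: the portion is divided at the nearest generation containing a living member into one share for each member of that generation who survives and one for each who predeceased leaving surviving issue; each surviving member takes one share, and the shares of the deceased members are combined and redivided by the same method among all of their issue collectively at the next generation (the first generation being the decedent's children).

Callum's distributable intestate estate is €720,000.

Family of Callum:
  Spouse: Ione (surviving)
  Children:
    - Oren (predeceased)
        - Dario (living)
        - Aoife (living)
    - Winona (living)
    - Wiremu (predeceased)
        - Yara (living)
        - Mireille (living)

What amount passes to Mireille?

Ione takes three-eighths of €720,000 = €270,000. The remaining €450,000 passes to the descendants.
The descendants' portion (€450,000) is divided at the children's generation into 3 shares of €150,000. Winona takes €150,000. The 2 shares of the deceased (Oren and Wiremu) are combined into a pool of €300,000.
That pool (€300,000) is divided at the grandchildren's generation equally among Dario, Aoife, Yara, and Mireille: €75,000 each.

Mireille receives €75,000.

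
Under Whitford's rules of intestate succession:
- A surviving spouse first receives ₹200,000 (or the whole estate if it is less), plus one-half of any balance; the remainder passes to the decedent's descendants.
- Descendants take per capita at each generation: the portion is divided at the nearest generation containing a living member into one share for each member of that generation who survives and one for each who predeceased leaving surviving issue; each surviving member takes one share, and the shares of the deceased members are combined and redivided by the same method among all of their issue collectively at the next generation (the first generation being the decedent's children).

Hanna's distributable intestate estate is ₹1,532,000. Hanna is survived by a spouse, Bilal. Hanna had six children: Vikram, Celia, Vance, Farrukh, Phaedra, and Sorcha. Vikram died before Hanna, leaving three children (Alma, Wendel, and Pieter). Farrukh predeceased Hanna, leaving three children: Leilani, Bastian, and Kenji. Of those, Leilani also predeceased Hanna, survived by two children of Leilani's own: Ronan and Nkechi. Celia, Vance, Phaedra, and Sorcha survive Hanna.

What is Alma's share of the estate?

Bilal first takes ₹200,000, leaving a balance of ₹1,332,000. Bilal then takes one-half of the balance (₹666,000), for a total of ₹866,000. The remaining ₹666,000 passes to the descendants.
The descendants' portion (₹666,000) is divided at the children's generation into 6 shares of ₹111,000. Celia, Vance, Phaedra, and Sorcha each take ₹111,000. The 2 shares of the deceased (Vikram and Farrukh) are combined into a pool of ₹222,000.
That pool (₹222,000) is divided at the grandchildren's generation into 6 shares of ₹37,000. Alma, Wendel, Pieter, Bastian, and Kenji each take ₹37,000. The remaining share for the deceased Leilani (₹37,000) is carried to the next generation.
That pool (₹37,000) is divided at the great-grandchildren's generation equally among Ronan and Nkechi: ₹18,500 each.

Alma receives ₹37,000.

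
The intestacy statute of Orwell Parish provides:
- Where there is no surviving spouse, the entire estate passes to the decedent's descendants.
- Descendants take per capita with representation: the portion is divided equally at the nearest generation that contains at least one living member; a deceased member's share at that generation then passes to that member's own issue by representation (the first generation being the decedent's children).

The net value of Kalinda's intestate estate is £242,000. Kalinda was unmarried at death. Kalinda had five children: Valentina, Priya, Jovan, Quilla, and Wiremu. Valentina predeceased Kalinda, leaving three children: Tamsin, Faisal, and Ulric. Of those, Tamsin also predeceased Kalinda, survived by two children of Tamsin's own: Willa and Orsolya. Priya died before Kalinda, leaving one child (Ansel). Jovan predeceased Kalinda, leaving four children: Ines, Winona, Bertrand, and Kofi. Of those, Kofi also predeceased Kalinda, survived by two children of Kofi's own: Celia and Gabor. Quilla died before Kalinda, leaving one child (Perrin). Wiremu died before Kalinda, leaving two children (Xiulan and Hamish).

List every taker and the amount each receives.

Willa: £11,000; Orsolya: £11,000; Faisal: £22,000; Ulric: £22,000; Ansel: £22,000; Ines: £22,000; Winona: £22,000; Bertrand: £22,000; Celia: £11,000; Gabor: £11,000; Perrin: £22,000; Xiulan: £22,000; Hamish: £22,000

The entire £242,000 passes to the descendants.
No child survives, so the initial division is made at the grandchildren's generation.
That amount (£242,000) is divided into 11 shares of £22,000: Faisal, Ulric, Ansel, Ines, Winona, Bertrand, Perrin, Xiulan, and Hamish each take £22,000; Tamsin's £22,000 share passes to Tamsin's issue; Kofi's £22,000 share passes to Kofi's issue.
Tamsin's share (£22,000) is divided into 2 shares of £11,000: Willa and Orsolya each take £11,000.
Kofi's share (£22,000) is divided into 2 shares of £11,000: Celia and Gabor each take £11,000.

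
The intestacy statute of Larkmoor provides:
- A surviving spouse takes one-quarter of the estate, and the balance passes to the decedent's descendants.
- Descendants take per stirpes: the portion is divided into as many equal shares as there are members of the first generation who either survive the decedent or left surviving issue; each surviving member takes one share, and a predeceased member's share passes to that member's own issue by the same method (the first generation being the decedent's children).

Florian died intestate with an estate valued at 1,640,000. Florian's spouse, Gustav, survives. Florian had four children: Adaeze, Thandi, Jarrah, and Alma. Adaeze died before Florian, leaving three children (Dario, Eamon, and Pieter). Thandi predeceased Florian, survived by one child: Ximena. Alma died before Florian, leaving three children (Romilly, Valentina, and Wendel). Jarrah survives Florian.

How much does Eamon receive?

Gustav takes one-quarter of 1,640,000 = 410,000. The remaining 1,230,000 passes to the descendants.
The descendants' portion (1,230,000) is divided into 4 shares of 307,500: Jarrah takes 307,500; Adaeze's 307,500 share passes to Adaeze's issue; Thandi's 307,500 share passes to Thandi's issue; Alma's 307,500 share passes to Alma's issue.
Adaeze's share (307,500) is divided into 3 shares of 102,500: Dario, Eamon, and Pieter each take 102,500.
Thandi's share (307,500) passes entirely to Ximena.
Alma's share (307,500) is divided into 3 shares of 102,500: Romilly, Valentina, and Wendel each take 102,500.

Eamon receives 102,500.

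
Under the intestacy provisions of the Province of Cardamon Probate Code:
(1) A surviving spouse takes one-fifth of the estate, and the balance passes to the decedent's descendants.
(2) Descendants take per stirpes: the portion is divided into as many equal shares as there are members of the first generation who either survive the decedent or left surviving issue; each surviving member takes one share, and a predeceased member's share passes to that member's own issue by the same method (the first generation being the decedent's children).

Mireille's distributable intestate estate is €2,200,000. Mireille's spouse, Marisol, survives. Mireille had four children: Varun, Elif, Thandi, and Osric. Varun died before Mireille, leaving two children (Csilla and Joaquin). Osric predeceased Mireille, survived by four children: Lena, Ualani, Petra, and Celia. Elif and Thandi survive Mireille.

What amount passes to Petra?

Marisol takes one-fifth of €2,200,000 = €440,000. The remaining €1,760,000 passes to the descendants.
The descendants' portion (€1,760,000) is divided into 4 shares of €440,000: Elif and Thandi each take €440,000; Varun's €440,000 share passes to Varun's issue; Osric's €440,000 share passes to Osric's issue.
Varun's share (€440,000) is divided into 2 shares of €220,000: Csilla and Joaquin each take €220,000.
Osric's share (€440,000) is divided into 4 shares of €110,000: Lena, Ualani, Petra, and Celia each take €110,000.

Petra receives €110,000.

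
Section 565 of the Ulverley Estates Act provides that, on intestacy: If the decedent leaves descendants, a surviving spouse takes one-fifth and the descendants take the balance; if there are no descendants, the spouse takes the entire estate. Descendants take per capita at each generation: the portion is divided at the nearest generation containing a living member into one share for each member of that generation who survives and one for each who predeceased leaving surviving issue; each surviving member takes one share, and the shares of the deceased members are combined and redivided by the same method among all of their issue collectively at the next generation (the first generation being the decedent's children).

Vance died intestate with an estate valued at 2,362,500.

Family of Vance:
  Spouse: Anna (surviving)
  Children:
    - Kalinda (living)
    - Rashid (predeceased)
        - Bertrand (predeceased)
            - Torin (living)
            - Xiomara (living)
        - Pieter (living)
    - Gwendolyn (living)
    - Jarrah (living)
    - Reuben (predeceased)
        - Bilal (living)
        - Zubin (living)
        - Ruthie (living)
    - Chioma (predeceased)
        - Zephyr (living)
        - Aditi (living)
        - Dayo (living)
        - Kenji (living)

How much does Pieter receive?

Anna takes one-fifth of 2,362,500 = 472,500. The remaining 1,890,000 passes to the descendants.
The descendants' portion (1,890,000) is divided at the children's generation into 6 shares of 315,000. Kalinda, Gwendolyn, and Jarrah each take 315,000. The 3 shares of the deceased (Rashid, Reuben, and Chioma) are combined into a pool of 945,000.
That pool (945,000) is divided at the grandchildren's generation into 9 shares of 105,000. Pieter, Bilal, Zubin, Ruthie, Zephyr, Aditi, Dayo, and Kenji each take 105,000. The remaining share for the deceased Bertrand (105,000) is carried to the next generation.
That pool (105,000) is divided at the great-grandchildren's generation equally among Torin and Xiomara: 52,500 each.

Pieter receives 105,000.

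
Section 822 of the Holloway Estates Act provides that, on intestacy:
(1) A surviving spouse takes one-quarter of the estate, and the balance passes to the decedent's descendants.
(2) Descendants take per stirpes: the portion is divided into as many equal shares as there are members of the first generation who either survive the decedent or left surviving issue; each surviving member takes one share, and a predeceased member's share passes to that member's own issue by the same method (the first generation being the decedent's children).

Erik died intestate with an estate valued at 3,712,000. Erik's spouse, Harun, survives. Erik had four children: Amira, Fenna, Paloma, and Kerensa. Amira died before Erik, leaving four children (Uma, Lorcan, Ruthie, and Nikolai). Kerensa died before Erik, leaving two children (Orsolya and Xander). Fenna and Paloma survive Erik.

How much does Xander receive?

Xander receives 348,000.

Harun takes one-quarter of 3,712,000 = 928,000. The remaining 2,784,000 passes to the descendants.
The descendants' portion (2,784,000) is divided into 4 shares of 696,000: Fenna and Paloma each take 696,000; Amira's 696,000 share passes to Amira's issue; Kerensa's 696,000 share passes to Kerensa's issue.
Amira's share (696,000) is divided into 4 shares of 174,000: Uma, Lorcan, Ruthie, and Nikolai each take 174,000.
Kerensa's share (696,000) is divided into 2 shares of 348,000: Orsolya and Xander each take 348,000.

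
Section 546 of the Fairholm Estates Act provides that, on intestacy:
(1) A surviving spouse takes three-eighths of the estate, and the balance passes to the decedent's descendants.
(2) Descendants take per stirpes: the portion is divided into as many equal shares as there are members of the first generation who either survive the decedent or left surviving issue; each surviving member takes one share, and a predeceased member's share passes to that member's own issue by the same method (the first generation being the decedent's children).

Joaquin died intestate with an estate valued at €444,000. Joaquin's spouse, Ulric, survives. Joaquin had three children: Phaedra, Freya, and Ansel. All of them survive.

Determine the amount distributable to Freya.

Freya receives €92,500.

Ulric takes three-eighths of €444,000 = €166,500. The remaining €277,500 passes to the descendants.
The descendants' portion (€277,500) is divided into 3 shares of €92,500: Phaedra, Freya, and Ansel each take €92,500.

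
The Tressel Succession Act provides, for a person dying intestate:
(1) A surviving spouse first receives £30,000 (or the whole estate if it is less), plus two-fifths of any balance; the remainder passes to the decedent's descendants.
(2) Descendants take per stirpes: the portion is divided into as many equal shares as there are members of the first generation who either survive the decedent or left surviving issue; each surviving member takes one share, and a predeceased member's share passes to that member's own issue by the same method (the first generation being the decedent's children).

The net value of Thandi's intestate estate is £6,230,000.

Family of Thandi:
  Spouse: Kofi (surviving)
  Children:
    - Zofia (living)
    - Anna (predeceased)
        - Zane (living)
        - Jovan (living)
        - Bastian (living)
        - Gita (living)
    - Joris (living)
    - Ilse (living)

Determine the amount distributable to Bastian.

Kofi first takes £30,000, leaving a balance of £6,200,000. Kofi then takes two-fifths of the balance (£2,480,000), for a total of £2,510,000. The remaining £3,720,000 passes to the descendants.
The descendants' portion (£3,720,000) is divided into 4 shares of £930,000: Zofia, Joris, and Ilse each take £930,000; Anna's £930,000 share passes to Anna's issue.
Anna's share (£930,000) is divided into 4 shares of £232,500: Zane, Jovan, Bastian, and Gita each take £232,500.

Bastian receives £232,500.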